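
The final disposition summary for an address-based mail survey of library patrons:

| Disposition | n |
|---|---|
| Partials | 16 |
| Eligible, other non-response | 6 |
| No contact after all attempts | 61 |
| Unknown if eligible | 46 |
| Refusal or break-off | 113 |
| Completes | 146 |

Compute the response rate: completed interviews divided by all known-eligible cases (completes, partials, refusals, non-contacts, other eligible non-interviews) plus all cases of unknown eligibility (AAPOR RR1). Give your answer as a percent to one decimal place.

Num: 146
Base: 146 + 16 + 113 + 61 + 6 + 46 = 388
RR1 = 146 / 388 = 0.3763

37.6%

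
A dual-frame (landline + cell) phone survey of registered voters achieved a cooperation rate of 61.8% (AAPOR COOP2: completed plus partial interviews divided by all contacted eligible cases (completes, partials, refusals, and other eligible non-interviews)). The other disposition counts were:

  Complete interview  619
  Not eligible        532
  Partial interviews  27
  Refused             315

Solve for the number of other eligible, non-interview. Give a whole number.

84

Top: 619 + 27 = 646
COOP2 = 646 / D = 0.618
D = 646 / 0.618 = 1045.3
Rest of base = 961
other eligible, non-interview = 1045.3 − 961 ≈ 84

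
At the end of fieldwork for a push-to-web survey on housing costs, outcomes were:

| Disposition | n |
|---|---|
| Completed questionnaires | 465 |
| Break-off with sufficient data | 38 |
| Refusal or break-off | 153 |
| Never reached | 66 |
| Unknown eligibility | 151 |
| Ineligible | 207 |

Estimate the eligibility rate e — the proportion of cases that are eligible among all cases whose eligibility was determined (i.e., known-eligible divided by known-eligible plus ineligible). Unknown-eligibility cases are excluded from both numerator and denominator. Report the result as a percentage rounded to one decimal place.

Determined eligible = 465 + 38 + 153 + 66 = 722
e = 722 / (722 + 207) = 722 / 929 = 0.7772

77.7%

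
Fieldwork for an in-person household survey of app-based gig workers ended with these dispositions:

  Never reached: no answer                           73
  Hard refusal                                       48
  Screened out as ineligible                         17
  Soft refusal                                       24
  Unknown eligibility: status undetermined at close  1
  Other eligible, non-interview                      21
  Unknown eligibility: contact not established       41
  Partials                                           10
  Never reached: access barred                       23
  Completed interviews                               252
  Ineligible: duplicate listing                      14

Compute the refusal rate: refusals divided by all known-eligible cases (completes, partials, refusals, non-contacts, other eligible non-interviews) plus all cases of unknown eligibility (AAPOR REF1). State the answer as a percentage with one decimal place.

14.6%

Refused = 48 + 24 = 72
No answer / not reached = 73 + 23 = 96
Unknown if eligible = 41 + 1 = 42
Screened out, ineligible = 17 + 14 = 31
Numerator = 72
Denominator = 252 + 10 + 72 + 96 + 21 + 42 = 493
REF1 = 72 / 493 = 0.1460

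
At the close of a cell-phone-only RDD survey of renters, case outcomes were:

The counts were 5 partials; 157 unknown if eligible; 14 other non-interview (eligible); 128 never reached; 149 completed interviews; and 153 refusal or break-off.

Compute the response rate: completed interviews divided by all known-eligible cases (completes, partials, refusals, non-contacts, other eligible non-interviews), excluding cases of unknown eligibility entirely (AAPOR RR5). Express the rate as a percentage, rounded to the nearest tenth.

33.2%

Num = 149
Denominator = 149 + 5 + 153 + 128 + 14 = 449
RR5 = 149 / 449 = 0.3318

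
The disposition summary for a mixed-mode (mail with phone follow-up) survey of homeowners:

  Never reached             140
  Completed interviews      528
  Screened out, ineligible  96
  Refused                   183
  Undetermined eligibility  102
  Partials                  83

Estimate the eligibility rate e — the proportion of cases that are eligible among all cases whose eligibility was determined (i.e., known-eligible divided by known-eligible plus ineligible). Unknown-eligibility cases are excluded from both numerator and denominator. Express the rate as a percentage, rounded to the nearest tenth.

Determined eligible → 528 + 83 + 183 + 140 = 934
e = 934 / (934 + 96) = 934 / 1030 = 0.9068

90.7%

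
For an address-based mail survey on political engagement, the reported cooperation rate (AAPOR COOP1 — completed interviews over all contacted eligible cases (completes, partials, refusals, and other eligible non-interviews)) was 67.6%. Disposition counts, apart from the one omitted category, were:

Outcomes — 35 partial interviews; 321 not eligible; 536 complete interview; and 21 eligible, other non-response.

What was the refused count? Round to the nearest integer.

201

COOP1 = 536 / D = 0.676
D = 536 / 0.676 = 792.9
Rest of base = 592
refused = 792.9 − 592 ≈ 201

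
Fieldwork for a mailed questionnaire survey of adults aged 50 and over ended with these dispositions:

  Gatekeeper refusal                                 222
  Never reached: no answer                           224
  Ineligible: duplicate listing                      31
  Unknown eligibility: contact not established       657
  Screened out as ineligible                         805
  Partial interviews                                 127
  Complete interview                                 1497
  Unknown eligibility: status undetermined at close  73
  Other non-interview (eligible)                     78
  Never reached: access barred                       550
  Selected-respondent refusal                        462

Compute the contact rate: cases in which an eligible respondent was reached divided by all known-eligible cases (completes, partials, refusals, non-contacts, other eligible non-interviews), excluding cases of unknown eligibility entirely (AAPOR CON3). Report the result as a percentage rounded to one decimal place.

Refused = 222 + 462 = 684
No answer / not reached = 224 + 550 = 774
Eligibility not determined = 657 + 73 = 730
Ineligible = 805 + 31 = 836
Numerator: 1497 + 127 + 684 + 78 = 2386
Base: 1497 + 127 + 684 + 774 + 78 = 3160
CON3 = 2386 / 3160 = 0.7551

75.5%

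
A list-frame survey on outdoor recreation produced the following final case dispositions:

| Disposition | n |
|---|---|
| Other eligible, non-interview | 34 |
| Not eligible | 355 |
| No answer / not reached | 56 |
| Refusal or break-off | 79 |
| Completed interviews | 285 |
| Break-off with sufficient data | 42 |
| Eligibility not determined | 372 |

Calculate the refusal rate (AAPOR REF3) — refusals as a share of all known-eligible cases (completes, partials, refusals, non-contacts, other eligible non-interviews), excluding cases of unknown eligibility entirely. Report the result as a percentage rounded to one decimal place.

15.9%

Numerator → 79
Denom → 285 + 42 + 79 + 56 + 34 = 496
REF3 = 79 / 496 = 0.1593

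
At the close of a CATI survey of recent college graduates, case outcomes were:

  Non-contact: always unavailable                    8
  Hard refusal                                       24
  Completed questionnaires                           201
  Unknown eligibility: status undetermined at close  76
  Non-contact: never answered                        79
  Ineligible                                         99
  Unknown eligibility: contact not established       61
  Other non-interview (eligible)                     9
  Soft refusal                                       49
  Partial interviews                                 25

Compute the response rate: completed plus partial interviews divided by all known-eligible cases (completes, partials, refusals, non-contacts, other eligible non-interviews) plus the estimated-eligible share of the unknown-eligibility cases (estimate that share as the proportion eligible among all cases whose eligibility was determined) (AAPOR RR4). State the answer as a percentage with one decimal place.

44.8%

Declined to participate = 24 + 49 = 73
Never reached = 79 + 8 = 87
Unknown eligibility = 61 + 76 = 137
Top = 201 + 25 = 226
Known eligible = 201 + 25 + 73 + 87 + 9 = 395
e = 395 / (395 + 99) = 395 / 494 = 0.7996
Eligible share of unknowns = 0.7996 × 137 = 109.55
Denominator = 395 + 109.55 = 504.55
RR4 = 226 / 504.55 = 0.4479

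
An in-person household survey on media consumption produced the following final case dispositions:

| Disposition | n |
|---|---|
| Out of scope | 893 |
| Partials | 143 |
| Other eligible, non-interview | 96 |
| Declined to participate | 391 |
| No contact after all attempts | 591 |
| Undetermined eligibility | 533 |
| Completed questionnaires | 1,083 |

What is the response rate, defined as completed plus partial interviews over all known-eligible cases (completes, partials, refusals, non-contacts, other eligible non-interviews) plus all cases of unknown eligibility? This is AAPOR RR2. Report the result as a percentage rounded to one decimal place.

Numerator → 1083 + 143 = 1226
Base → 1083 + 143 + 391 + 591 + 96 + 533 = 2837
RR2 = 1226 / 2837 = 0.4321

43.2%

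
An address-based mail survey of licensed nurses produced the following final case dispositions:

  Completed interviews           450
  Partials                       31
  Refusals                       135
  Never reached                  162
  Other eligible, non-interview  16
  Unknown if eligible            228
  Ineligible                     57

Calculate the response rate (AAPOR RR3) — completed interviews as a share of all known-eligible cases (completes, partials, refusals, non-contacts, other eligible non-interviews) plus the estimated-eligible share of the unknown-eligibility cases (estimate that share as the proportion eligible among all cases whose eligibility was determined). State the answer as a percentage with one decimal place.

44.7%

Numerator = 450
Known eligible = 450 + 31 + 135 + 162 + 16 = 794
e = 794 / (794 + 57) = 794 / 851 = 0.9330
Eligible share of unknowns = 0.9330 × 228 = 212.72
Base = 794 + 212.72 = 1006.72
RR3 = 450 / 1006.72 = 0.4470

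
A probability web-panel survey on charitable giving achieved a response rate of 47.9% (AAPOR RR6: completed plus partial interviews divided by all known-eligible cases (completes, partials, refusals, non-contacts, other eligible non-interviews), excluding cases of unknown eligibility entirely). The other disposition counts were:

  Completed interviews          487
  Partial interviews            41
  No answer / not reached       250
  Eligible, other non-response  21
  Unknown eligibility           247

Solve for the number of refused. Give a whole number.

303

Numerator → 487 + 41 = 528
RR6 = 528 / D = 0.479
D = 528 / 0.479 = 1102.3
Other denominator terms total 799
refused = 1102.3 − 799 ≈ 303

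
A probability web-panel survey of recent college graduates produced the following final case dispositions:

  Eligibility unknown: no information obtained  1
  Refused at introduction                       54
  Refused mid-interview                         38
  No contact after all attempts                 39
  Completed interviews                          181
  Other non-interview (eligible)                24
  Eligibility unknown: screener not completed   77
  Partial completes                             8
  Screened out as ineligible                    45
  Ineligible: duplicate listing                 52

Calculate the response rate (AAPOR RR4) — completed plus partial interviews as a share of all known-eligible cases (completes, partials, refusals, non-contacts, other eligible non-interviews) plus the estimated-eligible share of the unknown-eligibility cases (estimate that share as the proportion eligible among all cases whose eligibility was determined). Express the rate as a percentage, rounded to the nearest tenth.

Declined to participate = 54 + 38 = 92
Eligibility not determined = 77 + 1 = 78
Ineligible = 45 + 52 = 97
Num = 181 + 8 = 189
Known eligible = 181 + 8 + 92 + 39 + 24 = 344
e = 344 / (344 + 97) = 344 / 441 = 0.7800
Eligible share of unknowns = 0.7800 × 78 = 60.84
Base = 344 + 60.84 = 404.84
RR4 = 189 / 404.84 = 0.4669

46.7%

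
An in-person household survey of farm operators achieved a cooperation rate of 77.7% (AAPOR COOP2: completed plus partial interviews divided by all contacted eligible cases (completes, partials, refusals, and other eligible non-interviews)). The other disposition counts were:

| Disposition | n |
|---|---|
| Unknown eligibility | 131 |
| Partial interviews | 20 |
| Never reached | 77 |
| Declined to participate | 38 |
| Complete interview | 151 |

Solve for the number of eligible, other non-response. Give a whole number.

11

Top: 151 + 20 = 171
COOP2 = 171 / D = 0.777
D = 171 / 0.777 = 220.1
Remaining denominator categories sum to 209
eligible, other non-response = 220.1 − 209 ≈ 11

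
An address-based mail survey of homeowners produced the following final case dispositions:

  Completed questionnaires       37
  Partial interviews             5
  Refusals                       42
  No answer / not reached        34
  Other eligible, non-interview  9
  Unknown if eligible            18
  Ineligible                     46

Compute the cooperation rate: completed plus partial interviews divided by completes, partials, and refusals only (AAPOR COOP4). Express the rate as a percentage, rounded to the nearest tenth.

Num → 37 + 5 = 42
Denominator → 37 + 5 + 42 = 84
COOP4 = 42 / 84 = 0.5000

50.0%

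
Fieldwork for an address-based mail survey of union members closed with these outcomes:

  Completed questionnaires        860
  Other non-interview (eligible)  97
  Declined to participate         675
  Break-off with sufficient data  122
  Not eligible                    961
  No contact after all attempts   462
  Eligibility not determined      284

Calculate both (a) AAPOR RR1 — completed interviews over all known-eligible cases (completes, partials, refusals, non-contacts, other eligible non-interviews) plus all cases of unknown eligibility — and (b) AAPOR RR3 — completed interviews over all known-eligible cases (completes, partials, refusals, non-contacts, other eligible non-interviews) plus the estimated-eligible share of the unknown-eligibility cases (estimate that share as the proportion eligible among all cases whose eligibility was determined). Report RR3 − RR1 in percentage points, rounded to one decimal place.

Numerator = 860
Base = 860 + 122 + 675 + 462 + 97 + 284 = 2500
RR1 = 860 / 2500 = 0.3440
Known eligible = 860 + 122 + 675 + 462 + 97 = 2216
e = 2216 / (2216 + 961) = 2216 / 3177 = 0.6975
Estimated eligible among unknowns = 0.6975 × 284 = 198.09
Base = 2216 + 198.09 = 2414.09
RR3 = 860 / 2414.09 = 0.3562
Difference = 35.62 − 34.40 = 1.22 percentage points

1.2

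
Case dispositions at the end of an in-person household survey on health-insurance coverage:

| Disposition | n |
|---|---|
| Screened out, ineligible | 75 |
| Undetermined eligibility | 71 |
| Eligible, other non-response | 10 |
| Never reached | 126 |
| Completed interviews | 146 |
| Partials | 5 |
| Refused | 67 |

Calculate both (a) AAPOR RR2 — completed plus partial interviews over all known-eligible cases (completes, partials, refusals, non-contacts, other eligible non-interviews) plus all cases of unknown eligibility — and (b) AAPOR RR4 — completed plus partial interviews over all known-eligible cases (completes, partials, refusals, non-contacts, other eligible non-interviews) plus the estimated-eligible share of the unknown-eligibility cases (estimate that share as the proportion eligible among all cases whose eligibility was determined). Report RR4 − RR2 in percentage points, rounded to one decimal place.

1.1

Numerator: 146 + 5 = 151
Base: 146 + 5 + 67 + 126 + 10 + 71 = 425
RR2 = 151 / 425 = 0.3553
Eligible (known): 146 + 5 + 67 + 126 + 10 = 354
e = 354 / (354 + 75) = 354 / 429 = 0.8252
e × U: 0.8252 × 71 = 58.59
Base: 354 + 58.59 = 412.59
RR4 = 151 / 412.59 = 0.3660
Difference = 36.60 − 35.53 = 1.07 percentage points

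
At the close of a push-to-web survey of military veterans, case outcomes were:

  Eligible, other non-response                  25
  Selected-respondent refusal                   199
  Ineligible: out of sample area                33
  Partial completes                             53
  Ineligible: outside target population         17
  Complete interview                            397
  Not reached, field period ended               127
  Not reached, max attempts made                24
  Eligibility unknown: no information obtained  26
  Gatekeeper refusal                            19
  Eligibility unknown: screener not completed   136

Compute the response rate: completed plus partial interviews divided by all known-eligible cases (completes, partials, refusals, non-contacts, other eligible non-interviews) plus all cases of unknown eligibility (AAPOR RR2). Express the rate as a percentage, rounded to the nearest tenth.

Refused = 19 + 199 = 218
No contact after all attempts = 127 + 24 = 151
Unknown eligibility = 136 + 26 = 162
Screened out, ineligible = 17 + 33 = 50
Top: 397 + 53 = 450
Denom: 397 + 53 + 218 + 151 + 25 + 162 = 1006
RR2 = 450 / 1006 = 0.4473

44.7%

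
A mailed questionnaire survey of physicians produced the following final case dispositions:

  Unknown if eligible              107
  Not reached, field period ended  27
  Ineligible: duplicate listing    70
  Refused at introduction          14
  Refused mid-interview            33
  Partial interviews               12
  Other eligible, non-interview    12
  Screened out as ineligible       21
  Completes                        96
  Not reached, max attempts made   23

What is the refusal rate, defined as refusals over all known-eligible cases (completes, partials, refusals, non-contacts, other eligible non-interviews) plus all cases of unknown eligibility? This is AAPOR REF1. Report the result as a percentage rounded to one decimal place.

14.5%

Refusal or break-off = 14 + 33 = 47
No contact after all attempts = 27 + 23 = 50
Screened out, ineligible = 21 + 70 = 91
Top → 47
Denominator → 96 + 12 + 47 + 50 + 12 + 107 = 324
REF1 = 47 / 324 = 0.1451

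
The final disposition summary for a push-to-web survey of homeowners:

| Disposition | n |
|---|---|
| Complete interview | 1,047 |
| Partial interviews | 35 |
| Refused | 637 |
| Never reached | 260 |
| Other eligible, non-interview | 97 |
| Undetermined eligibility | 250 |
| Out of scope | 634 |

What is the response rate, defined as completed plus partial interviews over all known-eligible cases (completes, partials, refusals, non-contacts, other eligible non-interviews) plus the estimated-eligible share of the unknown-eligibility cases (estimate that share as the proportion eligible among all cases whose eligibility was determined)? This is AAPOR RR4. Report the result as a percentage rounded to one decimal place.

Top → 1047 + 35 = 1082
Known eligible → 1047 + 35 + 637 + 260 + 97 = 2076
e = 2076 / (2076 + 634) = 2076 / 2710 = 0.7661
e × U → 0.7661 × 250 = 191.53
Denom → 2076 + 191.53 = 2267.53
RR4 = 1082 / 2267.53 = 0.4772

47.7%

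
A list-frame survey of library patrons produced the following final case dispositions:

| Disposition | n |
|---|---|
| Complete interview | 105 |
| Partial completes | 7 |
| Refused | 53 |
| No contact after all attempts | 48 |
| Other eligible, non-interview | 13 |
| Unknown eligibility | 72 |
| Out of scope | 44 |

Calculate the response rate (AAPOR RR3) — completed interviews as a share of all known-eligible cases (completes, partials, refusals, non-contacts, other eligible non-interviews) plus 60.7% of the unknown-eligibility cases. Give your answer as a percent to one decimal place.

Numerator = 105
Known eligible = 105 + 7 + 53 + 48 + 13 = 226
Estimated eligible among unknowns = 0.6070 × 72 = 43.70
Base = 226 + 43.70 = 269.70
RR3 = 105 / 269.70 = 0.3893

38.9%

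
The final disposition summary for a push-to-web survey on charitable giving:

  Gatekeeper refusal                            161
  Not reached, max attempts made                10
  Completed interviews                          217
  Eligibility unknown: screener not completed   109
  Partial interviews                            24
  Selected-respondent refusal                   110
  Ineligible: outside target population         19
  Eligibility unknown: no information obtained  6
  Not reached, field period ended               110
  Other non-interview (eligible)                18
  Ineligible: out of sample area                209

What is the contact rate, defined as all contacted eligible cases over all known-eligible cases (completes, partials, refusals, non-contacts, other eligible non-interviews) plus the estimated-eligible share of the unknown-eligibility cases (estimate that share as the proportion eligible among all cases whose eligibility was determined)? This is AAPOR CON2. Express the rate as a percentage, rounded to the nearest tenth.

Refusals = 161 + 110 = 271
No answer / not reached = 110 + 10 = 120
Eligibility not determined = 109 + 6 = 115
Out of scope = 19 + 209 = 228
Numerator → 217 + 24 + 271 + 18 = 530
Determined eligible → 217 + 24 + 271 + 120 + 18 = 650
e = 650 / (650 + 228) = 650 / 878 = 0.7403
e × U → 0.7403 × 115 = 85.13
Denominator → 650 + 85.13 = 735.13
CON2 = 530 / 735.13 = 0.7210

72.1%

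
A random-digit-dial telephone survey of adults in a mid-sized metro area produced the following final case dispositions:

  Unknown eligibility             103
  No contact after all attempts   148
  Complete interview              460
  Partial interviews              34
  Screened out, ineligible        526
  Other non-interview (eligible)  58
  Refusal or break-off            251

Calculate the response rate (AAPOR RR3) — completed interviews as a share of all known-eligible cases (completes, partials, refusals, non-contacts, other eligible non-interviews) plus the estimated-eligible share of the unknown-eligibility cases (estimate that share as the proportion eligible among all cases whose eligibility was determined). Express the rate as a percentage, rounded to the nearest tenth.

45.2%

Top: 460
Determined eligible: 460 + 34 + 251 + 148 + 58 = 951
e = 951 / (951 + 526) = 951 / 1477 = 0.6439
Eligible share of unknowns: 0.6439 × 103 = 66.32
Base: 951 + 66.32 = 1017.32
RR3 = 460 / 1017.32 = 0.4522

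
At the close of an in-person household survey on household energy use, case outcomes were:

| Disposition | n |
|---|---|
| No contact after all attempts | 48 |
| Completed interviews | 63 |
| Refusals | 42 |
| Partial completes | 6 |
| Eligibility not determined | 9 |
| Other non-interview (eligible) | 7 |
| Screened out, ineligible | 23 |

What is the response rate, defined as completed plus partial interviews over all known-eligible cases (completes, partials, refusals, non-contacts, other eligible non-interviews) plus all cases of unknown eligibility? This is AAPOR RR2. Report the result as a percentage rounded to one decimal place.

39.4%

Num: 63 + 6 = 69
Denominator: 63 + 6 + 42 + 48 + 7 + 9 = 175
RR2 = 69 / 175 = 0.3943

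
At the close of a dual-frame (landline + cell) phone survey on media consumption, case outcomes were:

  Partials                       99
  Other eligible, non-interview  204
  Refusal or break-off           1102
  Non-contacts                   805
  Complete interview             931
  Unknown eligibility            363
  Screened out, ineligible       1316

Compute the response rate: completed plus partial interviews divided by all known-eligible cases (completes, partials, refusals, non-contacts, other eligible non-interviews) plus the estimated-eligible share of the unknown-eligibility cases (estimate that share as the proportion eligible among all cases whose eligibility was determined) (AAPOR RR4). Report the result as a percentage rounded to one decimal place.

30.3%

Num: 931 + 99 = 1030
Known eligible: 931 + 99 + 1102 + 805 + 204 = 3141
e = 3141 / (3141 + 1316) = 3141 / 4457 = 0.7047
Eligible share of unknowns: 0.7047 × 363 = 255.81
Denom: 3141 + 255.81 = 3396.81
RR4 = 1030 / 3396.81 = 0.3032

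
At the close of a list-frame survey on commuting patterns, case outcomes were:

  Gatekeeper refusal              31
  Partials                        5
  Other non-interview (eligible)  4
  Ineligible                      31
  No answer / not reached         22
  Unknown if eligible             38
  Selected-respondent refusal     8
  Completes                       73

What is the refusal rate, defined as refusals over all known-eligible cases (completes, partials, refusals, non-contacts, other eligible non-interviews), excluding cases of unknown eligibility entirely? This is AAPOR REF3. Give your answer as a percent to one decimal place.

27.3%

Refusals = 31 + 8 = 39
Top → 39
Denom → 73 + 5 + 39 + 22 + 4 = 143
REF3 = 39 / 143 = 0.2727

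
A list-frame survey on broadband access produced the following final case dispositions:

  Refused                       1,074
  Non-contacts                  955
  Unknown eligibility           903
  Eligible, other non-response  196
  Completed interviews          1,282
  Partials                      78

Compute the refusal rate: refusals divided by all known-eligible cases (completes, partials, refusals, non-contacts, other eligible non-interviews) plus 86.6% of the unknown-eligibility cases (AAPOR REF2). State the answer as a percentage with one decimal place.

Num → 1074
Known eligible → 1282 + 78 + 1074 + 955 + 196 = 3585
e × U → 0.8660 × 903 = 782.00
Base → 3585 + 782.00 = 4367.00
REF2 = 1074 / 4367.00 = 0.2459

24.6%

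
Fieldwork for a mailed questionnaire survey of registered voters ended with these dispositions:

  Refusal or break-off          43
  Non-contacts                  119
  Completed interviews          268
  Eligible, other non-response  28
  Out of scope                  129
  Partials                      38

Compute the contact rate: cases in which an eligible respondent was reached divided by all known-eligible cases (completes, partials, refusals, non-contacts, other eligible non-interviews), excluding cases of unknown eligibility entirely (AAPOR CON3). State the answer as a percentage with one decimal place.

76.0%

Numerator → 268 + 38 + 43 + 28 = 377
Base → 268 + 38 + 43 + 119 + 28 = 496
CON3 = 377 / 496 = 0.7601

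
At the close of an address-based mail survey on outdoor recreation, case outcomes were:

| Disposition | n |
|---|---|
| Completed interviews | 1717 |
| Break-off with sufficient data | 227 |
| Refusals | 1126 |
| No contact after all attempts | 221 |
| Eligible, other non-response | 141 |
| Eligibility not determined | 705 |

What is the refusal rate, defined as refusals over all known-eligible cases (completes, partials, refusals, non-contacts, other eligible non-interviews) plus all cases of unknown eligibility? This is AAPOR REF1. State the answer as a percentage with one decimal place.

27.2%

Num → 1126
Denominator → 1717 + 227 + 1126 + 221 + 141 + 705 = 4137
REF1 = 1126 / 4137 = 0.2722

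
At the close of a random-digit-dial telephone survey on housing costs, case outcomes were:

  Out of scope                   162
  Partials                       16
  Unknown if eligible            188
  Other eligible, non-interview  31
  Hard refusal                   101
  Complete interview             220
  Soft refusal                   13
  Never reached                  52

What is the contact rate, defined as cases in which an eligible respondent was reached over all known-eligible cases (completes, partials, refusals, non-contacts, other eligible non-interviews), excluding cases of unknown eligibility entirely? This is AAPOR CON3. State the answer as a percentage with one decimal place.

Declined to participate = 101 + 13 = 114
Num = 220 + 16 + 114 + 31 = 381
Denominator = 220 + 16 + 114 + 52 + 31 = 433
CON3 = 381 / 433 = 0.8799

88.0%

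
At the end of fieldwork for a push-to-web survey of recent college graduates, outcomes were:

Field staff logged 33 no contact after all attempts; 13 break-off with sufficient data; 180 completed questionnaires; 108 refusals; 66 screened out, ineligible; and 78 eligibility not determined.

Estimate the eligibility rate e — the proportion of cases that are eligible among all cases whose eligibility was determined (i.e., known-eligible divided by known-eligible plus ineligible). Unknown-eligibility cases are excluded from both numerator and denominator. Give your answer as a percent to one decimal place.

83.5%

Known eligible = 180 + 13 + 108 + 33 = 334
e = 334 / (334 + 66) = 334 / 400 = 0.8350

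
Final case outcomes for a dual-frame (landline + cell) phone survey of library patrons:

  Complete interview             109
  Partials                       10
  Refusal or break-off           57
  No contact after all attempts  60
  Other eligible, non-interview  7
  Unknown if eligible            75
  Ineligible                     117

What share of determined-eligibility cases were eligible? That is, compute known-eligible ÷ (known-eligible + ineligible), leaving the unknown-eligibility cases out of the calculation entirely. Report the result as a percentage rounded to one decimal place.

Determined eligible = 109 + 10 + 57 + 60 + 7 = 243
e = 243 / (243 + 117) = 243 / 360 = 0.6750

67.5%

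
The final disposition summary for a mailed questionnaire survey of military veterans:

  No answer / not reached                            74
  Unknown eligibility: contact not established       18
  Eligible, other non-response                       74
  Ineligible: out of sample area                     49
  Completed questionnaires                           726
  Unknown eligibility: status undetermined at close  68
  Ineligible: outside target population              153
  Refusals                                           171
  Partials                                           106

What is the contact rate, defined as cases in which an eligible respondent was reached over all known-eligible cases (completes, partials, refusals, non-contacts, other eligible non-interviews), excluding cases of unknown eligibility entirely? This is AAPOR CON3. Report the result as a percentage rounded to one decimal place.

Eligibility not determined = 18 + 68 = 86
Not eligible = 153 + 49 = 202
Num → 726 + 106 + 171 + 74 = 1077
Base → 726 + 106 + 171 + 74 + 74 = 1151
CON3 = 1077 / 1151 = 0.9357

93.6%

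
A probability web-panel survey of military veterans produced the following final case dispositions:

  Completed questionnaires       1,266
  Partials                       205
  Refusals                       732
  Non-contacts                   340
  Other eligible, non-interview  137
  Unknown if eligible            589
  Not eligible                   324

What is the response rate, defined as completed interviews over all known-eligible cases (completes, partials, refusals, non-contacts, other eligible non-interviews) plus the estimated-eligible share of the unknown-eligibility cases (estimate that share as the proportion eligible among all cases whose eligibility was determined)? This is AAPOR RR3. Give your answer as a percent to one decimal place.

39.5%

Numerator: 1266
Eligible (known): 1266 + 205 + 732 + 340 + 137 = 2680
e = 2680 / (2680 + 324) = 2680 / 3004 = 0.8921
e × U: 0.8921 × 589 = 525.45
Denominator: 2680 + 525.45 = 3205.45
RR3 = 1266 / 3205.45 = 0.3950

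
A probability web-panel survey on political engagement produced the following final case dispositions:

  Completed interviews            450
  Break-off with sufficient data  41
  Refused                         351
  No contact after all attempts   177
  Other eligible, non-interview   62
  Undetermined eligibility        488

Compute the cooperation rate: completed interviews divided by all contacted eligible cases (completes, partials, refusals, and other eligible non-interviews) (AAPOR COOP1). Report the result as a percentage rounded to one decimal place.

49.8%

Numerator → 450
Base → 450 + 41 + 351 + 62 = 904
COOP1 = 450 / 904 = 0.4978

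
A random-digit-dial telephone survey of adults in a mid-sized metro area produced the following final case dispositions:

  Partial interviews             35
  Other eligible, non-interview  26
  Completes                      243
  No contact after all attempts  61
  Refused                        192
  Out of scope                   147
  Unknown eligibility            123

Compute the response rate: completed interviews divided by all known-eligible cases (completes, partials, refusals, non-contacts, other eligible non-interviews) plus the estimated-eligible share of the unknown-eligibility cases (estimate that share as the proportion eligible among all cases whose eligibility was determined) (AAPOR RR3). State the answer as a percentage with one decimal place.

37.1%

Numerator = 243
Known eligible = 243 + 35 + 192 + 61 + 26 = 557
e = 557 / (557 + 147) = 557 / 704 = 0.7912
Eligible share of unknowns = 0.7912 × 123 = 97.32
Denom = 557 + 97.32 = 654.32
RR3 = 243 / 654.32 = 0.3714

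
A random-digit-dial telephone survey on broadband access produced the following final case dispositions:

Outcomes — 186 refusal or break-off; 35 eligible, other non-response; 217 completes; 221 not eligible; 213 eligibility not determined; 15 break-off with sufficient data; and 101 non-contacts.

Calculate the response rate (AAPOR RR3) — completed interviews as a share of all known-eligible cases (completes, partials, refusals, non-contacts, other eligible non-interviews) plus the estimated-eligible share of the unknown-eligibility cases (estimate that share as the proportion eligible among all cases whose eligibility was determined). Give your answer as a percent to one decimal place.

30.7%

Numerator = 217
Known eligible = 217 + 15 + 186 + 101 + 35 = 554
e = 554 / (554 + 221) = 554 / 775 = 0.7148
e × U = 0.7148 × 213 = 152.25
Base = 554 + 152.25 = 706.25
RR3 = 217 / 706.25 = 0.3073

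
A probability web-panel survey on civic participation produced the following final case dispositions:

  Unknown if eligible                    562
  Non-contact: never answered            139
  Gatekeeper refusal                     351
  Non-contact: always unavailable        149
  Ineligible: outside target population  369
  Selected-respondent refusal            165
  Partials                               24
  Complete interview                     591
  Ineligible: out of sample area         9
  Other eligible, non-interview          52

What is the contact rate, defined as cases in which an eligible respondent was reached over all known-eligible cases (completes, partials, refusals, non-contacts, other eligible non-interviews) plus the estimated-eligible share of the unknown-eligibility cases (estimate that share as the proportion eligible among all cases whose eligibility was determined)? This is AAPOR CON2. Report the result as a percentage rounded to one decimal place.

Refused = 351 + 165 = 516
No contact after all attempts = 139 + 149 = 288
Screened out, ineligible = 369 + 9 = 378
Top: 591 + 24 + 516 + 52 = 1183
Determined eligible: 591 + 24 + 516 + 288 + 52 = 1471
e = 1471 / (1471 + 378) = 1471 / 1849 = 0.7956
Eligible share of unknowns: 0.7956 × 562 = 447.13
Denominator: 1471 + 447.13 = 1918.13
CON2 = 1183 / 1918.13 = 0.6167

61.7%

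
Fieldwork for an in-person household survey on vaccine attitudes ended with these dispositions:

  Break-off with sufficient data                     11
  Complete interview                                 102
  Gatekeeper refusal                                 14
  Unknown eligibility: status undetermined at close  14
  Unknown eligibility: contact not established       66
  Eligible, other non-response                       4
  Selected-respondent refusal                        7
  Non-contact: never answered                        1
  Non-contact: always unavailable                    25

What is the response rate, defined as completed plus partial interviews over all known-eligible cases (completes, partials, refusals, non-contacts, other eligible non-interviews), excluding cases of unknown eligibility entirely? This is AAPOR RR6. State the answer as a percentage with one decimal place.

68.9%

Refused = 14 + 7 = 21
Non-contacts = 1 + 25 = 26
Undetermined eligibility = 66 + 14 = 80
Numerator: 102 + 11 = 113
Base: 102 + 11 + 21 + 26 + 4 = 164
RR6 = 113 / 164 = 0.6890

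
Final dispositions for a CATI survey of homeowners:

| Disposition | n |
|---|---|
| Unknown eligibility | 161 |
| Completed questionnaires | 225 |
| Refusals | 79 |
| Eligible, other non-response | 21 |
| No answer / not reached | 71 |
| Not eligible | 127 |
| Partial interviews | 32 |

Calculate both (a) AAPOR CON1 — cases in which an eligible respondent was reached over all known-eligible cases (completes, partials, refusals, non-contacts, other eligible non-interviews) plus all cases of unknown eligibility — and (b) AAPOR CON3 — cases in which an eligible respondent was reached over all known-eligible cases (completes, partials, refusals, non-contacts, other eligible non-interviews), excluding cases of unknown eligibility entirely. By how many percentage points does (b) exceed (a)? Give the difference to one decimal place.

22.8

Num = 225 + 32 + 79 + 21 = 357
Denominator = 225 + 32 + 79 + 71 + 21 + 161 = 589
CON1 = 357 / 589 = 0.6061
Denominator = 225 + 32 + 79 + 71 + 21 = 428
CON3 = 357 / 428 = 0.8341
Difference = 83.41 − 60.61 = 22.80 percentage points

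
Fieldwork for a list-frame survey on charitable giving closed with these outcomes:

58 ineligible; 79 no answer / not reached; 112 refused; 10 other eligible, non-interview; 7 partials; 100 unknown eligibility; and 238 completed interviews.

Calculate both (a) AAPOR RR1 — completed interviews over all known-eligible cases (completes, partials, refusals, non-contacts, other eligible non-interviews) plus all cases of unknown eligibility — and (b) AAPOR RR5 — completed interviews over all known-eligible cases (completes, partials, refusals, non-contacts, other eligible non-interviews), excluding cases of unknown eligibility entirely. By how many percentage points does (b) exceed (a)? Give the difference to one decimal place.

9.8

Num → 238
Base → 238 + 7 + 112 + 79 + 10 + 100 = 546
RR1 = 238 / 546 = 0.4359
Base → 238 + 7 + 112 + 79 + 10 = 446
RR5 = 238 / 446 = 0.5336
Difference = 53.36 − 43.59 = 9.77 percentage points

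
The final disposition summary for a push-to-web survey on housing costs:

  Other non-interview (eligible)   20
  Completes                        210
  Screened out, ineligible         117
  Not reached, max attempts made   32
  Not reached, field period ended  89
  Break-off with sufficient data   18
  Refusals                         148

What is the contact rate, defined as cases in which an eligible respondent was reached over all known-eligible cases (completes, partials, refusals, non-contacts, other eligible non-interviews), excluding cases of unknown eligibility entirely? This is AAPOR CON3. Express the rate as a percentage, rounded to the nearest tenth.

No answer / not reached = 89 + 32 = 121
Numerator = 210 + 18 + 148 + 20 = 396
Denominator = 210 + 18 + 148 + 121 + 20 = 517
CON3 = 396 / 517 = 0.7660

76.6%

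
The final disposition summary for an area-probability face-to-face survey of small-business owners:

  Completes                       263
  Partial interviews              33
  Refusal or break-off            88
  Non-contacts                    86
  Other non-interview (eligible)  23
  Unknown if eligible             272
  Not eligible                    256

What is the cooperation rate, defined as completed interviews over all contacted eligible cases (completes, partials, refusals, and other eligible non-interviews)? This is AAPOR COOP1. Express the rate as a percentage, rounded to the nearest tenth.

64.6%

Numerator: 263
Denominator: 263 + 33 + 88 + 23 = 407
COOP1 = 263 / 407 = 0.6462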